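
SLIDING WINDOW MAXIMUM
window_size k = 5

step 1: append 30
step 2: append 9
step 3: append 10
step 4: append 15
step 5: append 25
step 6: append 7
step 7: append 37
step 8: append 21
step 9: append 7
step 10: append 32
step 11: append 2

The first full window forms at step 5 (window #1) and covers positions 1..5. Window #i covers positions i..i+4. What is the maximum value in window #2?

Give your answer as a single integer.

step 1: append 30 -> window=[30] (not full yet)
step 2: append 9 -> window=[30, 9] (not full yet)
step 3: append 10 -> window=[30, 9, 10] (not full yet)
step 4: append 15 -> window=[30, 9, 10, 15] (not full yet)
step 5: append 25 -> window=[30, 9, 10, 15, 25] -> max=30
step 6: append 7 -> window=[9, 10, 15, 25, 7] -> max=25
Window #2 max = 25

Answer: 25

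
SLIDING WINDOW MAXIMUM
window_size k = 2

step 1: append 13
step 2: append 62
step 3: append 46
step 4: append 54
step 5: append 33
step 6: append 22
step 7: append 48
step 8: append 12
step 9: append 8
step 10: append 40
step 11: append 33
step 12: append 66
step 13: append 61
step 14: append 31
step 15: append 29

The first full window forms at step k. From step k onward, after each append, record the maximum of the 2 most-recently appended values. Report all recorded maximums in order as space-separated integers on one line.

Answer: 62 62 54 54 33 48 48 12 40 40 66 66 61 31

Derivation:
step 1: append 13 -> window=[13] (not full yet)
step 2: append 62 -> window=[13, 62] -> max=62
step 3: append 46 -> window=[62, 46] -> max=62
step 4: append 54 -> window=[46, 54] -> max=54
step 5: append 33 -> window=[54, 33] -> max=54
step 6: append 22 -> window=[33, 22] -> max=33
step 7: append 48 -> window=[22, 48] -> max=48
step 8: append 12 -> window=[48, 12] -> max=48
step 9: append 8 -> window=[12, 8] -> max=12
step 10: append 40 -> window=[8, 40] -> max=40
step 11: append 33 -> window=[40, 33] -> max=40
step 12: append 66 -> window=[33, 66] -> max=66
step 13: append 61 -> window=[66, 61] -> max=66
step 14: append 31 -> window=[61, 31] -> max=61
step 15: append 29 -> window=[31, 29] -> max=31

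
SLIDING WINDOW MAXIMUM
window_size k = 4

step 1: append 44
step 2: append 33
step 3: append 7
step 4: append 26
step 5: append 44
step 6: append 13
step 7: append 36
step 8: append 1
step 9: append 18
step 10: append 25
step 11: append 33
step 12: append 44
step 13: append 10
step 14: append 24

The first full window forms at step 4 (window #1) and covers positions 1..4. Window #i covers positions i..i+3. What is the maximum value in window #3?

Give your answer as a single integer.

Answer: 44

Derivation:
step 1: append 44 -> window=[44] (not full yet)
step 2: append 33 -> window=[44, 33] (not full yet)
step 3: append 7 -> window=[44, 33, 7] (not full yet)
step 4: append 26 -> window=[44, 33, 7, 26] -> max=44
step 5: append 44 -> window=[33, 7, 26, 44] -> max=44
step 6: append 13 -> window=[7, 26, 44, 13] -> max=44
Window #3 max = 44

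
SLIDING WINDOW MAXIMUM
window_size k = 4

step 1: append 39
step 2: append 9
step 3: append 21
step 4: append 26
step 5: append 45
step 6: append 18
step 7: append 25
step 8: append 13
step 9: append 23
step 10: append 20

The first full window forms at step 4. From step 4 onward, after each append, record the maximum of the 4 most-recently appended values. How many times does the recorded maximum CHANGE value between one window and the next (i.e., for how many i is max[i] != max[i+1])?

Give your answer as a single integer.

Answer: 2

Derivation:
step 1: append 39 -> window=[39] (not full yet)
step 2: append 9 -> window=[39, 9] (not full yet)
step 3: append 21 -> window=[39, 9, 21] (not full yet)
step 4: append 26 -> window=[39, 9, 21, 26] -> max=39
step 5: append 45 -> window=[9, 21, 26, 45] -> max=45
step 6: append 18 -> window=[21, 26, 45, 18] -> max=45
step 7: append 25 -> window=[26, 45, 18, 25] -> max=45
step 8: append 13 -> window=[45, 18, 25, 13] -> max=45
step 9: append 23 -> window=[18, 25, 13, 23] -> max=25
step 10: append 20 -> window=[25, 13, 23, 20] -> max=25
Recorded maximums: 39 45 45 45 45 25 25
Changes between consecutive maximums: 2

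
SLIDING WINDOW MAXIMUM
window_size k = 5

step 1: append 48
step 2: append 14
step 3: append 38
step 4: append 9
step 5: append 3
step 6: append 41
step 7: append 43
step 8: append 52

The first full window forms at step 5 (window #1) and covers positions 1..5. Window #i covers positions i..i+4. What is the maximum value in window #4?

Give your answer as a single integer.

step 1: append 48 -> window=[48] (not full yet)
step 2: append 14 -> window=[48, 14] (not full yet)
step 3: append 38 -> window=[48, 14, 38] (not full yet)
step 4: append 9 -> window=[48, 14, 38, 9] (not full yet)
step 5: append 3 -> window=[48, 14, 38, 9, 3] -> max=48
step 6: append 41 -> window=[14, 38, 9, 3, 41] -> max=41
step 7: append 43 -> window=[38, 9, 3, 41, 43] -> max=43
step 8: append 52 -> window=[9, 3, 41, 43, 52] -> max=52
Window #4 max = 52

Answer: 52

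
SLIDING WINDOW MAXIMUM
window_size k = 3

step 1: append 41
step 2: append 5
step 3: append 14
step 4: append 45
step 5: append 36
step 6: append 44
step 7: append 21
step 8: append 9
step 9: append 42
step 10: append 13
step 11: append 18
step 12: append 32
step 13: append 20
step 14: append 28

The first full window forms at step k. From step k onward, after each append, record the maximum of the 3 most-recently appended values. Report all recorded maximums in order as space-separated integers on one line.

step 1: append 41 -> window=[41] (not full yet)
step 2: append 5 -> window=[41, 5] (not full yet)
step 3: append 14 -> window=[41, 5, 14] -> max=41
step 4: append 45 -> window=[5, 14, 45] -> max=45
step 5: append 36 -> window=[14, 45, 36] -> max=45
step 6: append 44 -> window=[45, 36, 44] -> max=45
step 7: append 21 -> window=[36, 44, 21] -> max=44
step 8: append 9 -> window=[44, 21, 9] -> max=44
step 9: append 42 -> window=[21, 9, 42] -> max=42
step 10: append 13 -> window=[9, 42, 13] -> max=42
step 11: append 18 -> window=[42, 13, 18] -> max=42
step 12: append 32 -> window=[13, 18, 32] -> max=32
step 13: append 20 -> window=[18, 32, 20] -> max=32
step 14: append 28 -> window=[32, 20, 28] -> max=32

Answer: 41 45 45 45 44 44 42 42 42 32 32 32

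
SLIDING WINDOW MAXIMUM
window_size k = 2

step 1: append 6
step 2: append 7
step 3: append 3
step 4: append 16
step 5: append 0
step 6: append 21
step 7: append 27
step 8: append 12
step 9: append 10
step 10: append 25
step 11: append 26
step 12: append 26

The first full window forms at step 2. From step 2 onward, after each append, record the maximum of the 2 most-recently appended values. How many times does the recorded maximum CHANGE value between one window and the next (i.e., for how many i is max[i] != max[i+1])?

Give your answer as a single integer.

step 1: append 6 -> window=[6] (not full yet)
step 2: append 7 -> window=[6, 7] -> max=7
step 3: append 3 -> window=[7, 3] -> max=7
step 4: append 16 -> window=[3, 16] -> max=16
step 5: append 0 -> window=[16, 0] -> max=16
step 6: append 21 -> window=[0, 21] -> max=21
step 7: append 27 -> window=[21, 27] -> max=27
step 8: append 12 -> window=[27, 12] -> max=27
step 9: append 10 -> window=[12, 10] -> max=12
step 10: append 25 -> window=[10, 25] -> max=25
step 11: append 26 -> window=[25, 26] -> max=26
step 12: append 26 -> window=[26, 26] -> max=26
Recorded maximums: 7 7 16 16 21 27 27 12 25 26 26
Changes between consecutive maximums: 6

Answer: 6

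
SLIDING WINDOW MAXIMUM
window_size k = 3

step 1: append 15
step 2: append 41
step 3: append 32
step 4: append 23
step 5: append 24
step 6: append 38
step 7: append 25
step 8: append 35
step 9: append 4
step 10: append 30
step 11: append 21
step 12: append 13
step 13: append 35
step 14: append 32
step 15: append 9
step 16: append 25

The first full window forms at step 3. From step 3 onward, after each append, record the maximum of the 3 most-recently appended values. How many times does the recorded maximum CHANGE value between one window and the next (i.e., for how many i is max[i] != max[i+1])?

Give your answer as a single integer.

Answer: 6

Derivation:
step 1: append 15 -> window=[15] (not full yet)
step 2: append 41 -> window=[15, 41] (not full yet)
step 3: append 32 -> window=[15, 41, 32] -> max=41
step 4: append 23 -> window=[41, 32, 23] -> max=41
step 5: append 24 -> window=[32, 23, 24] -> max=32
step 6: append 38 -> window=[23, 24, 38] -> max=38
step 7: append 25 -> window=[24, 38, 25] -> max=38
step 8: append 35 -> window=[38, 25, 35] -> max=38
step 9: append 4 -> window=[25, 35, 4] -> max=35
step 10: append 30 -> window=[35, 4, 30] -> max=35
step 11: append 21 -> window=[4, 30, 21] -> max=30
step 12: append 13 -> window=[30, 21, 13] -> max=30
step 13: append 35 -> window=[21, 13, 35] -> max=35
step 14: append 32 -> window=[13, 35, 32] -> max=35
step 15: append 9 -> window=[35, 32, 9] -> max=35
step 16: append 25 -> window=[32, 9, 25] -> max=32
Recorded maximums: 41 41 32 38 38 38 35 35 30 30 35 35 35 32
Changes between consecutive maximums: 6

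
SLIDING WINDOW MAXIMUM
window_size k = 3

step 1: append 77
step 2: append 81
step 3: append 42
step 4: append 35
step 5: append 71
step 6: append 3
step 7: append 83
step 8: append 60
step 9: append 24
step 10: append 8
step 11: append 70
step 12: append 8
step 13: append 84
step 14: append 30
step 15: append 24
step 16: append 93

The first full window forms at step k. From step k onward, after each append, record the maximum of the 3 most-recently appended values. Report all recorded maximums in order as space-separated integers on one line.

Answer: 81 81 71 71 83 83 83 60 70 70 84 84 84 93

Derivation:
step 1: append 77 -> window=[77] (not full yet)
step 2: append 81 -> window=[77, 81] (not full yet)
step 3: append 42 -> window=[77, 81, 42] -> max=81
step 4: append 35 -> window=[81, 42, 35] -> max=81
step 5: append 71 -> window=[42, 35, 71] -> max=71
step 6: append 3 -> window=[35, 71, 3] -> max=71
step 7: append 83 -> window=[71, 3, 83] -> max=83
step 8: append 60 -> window=[3, 83, 60] -> max=83
step 9: append 24 -> window=[83, 60, 24] -> max=83
step 10: append 8 -> window=[60, 24, 8] -> max=60
step 11: append 70 -> window=[24, 8, 70] -> max=70
step 12: append 8 -> window=[8, 70, 8] -> max=70
step 13: append 84 -> window=[70, 8, 84] -> max=84
step 14: append 30 -> window=[8, 84, 30] -> max=84
step 15: append 24 -> window=[84, 30, 24] -> max=84
step 16: append 93 -> window=[30, 24, 93] -> max=93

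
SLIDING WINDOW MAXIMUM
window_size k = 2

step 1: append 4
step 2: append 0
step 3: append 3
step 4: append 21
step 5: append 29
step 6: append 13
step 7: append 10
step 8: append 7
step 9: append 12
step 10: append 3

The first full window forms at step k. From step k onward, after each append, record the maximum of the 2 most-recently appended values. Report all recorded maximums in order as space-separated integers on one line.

step 1: append 4 -> window=[4] (not full yet)
step 2: append 0 -> window=[4, 0] -> max=4
step 3: append 3 -> window=[0, 3] -> max=3
step 4: append 21 -> window=[3, 21] -> max=21
step 5: append 29 -> window=[21, 29] -> max=29
step 6: append 13 -> window=[29, 13] -> max=29
step 7: append 10 -> window=[13, 10] -> max=13
step 8: append 7 -> window=[10, 7] -> max=10
step 9: append 12 -> window=[7, 12] -> max=12
step 10: append 3 -> window=[12, 3] -> max=12

Answer: 4 3 21 29 29 13 10 12 12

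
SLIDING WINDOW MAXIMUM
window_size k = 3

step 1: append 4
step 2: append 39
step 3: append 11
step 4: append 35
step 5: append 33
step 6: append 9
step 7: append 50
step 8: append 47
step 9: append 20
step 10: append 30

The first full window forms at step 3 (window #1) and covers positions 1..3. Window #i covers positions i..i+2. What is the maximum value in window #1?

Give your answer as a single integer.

Answer: 39

Derivation:
step 1: append 4 -> window=[4] (not full yet)
step 2: append 39 -> window=[4, 39] (not full yet)
step 3: append 11 -> window=[4, 39, 11] -> max=39
Window #1 max = 39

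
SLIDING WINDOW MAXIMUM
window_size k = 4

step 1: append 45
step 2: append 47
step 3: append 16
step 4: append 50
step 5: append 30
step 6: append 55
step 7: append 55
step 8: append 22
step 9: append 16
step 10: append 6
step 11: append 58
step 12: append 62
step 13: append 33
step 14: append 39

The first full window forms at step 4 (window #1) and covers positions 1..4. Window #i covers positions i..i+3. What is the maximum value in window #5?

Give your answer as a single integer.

Answer: 55

Derivation:
step 1: append 45 -> window=[45] (not full yet)
step 2: append 47 -> window=[45, 47] (not full yet)
step 3: append 16 -> window=[45, 47, 16] (not full yet)
step 4: append 50 -> window=[45, 47, 16, 50] -> max=50
step 5: append 30 -> window=[47, 16, 50, 30] -> max=50
step 6: append 55 -> window=[16, 50, 30, 55] -> max=55
step 7: append 55 -> window=[50, 30, 55, 55] -> max=55
step 8: append 22 -> window=[30, 55, 55, 22] -> max=55
Window #5 max = 55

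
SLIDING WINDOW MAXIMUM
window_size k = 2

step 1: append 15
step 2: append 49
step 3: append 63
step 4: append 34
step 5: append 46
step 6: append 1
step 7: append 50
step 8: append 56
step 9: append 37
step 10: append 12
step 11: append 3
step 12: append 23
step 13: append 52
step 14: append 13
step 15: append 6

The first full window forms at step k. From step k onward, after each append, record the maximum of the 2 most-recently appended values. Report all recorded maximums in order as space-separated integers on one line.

step 1: append 15 -> window=[15] (not full yet)
step 2: append 49 -> window=[15, 49] -> max=49
step 3: append 63 -> window=[49, 63] -> max=63
step 4: append 34 -> window=[63, 34] -> max=63
step 5: append 46 -> window=[34, 46] -> max=46
step 6: append 1 -> window=[46, 1] -> max=46
step 7: append 50 -> window=[1, 50] -> max=50
step 8: append 56 -> window=[50, 56] -> max=56
step 9: append 37 -> window=[56, 37] -> max=56
step 10: append 12 -> window=[37, 12] -> max=37
step 11: append 3 -> window=[12, 3] -> max=12
step 12: append 23 -> window=[3, 23] -> max=23
step 13: append 52 -> window=[23, 52] -> max=52
step 14: append 13 -> window=[52, 13] -> max=52
step 15: append 6 -> window=[13, 6] -> max=13

Answer: 49 63 63 46 46 50 56 56 37 12 23 52 52 13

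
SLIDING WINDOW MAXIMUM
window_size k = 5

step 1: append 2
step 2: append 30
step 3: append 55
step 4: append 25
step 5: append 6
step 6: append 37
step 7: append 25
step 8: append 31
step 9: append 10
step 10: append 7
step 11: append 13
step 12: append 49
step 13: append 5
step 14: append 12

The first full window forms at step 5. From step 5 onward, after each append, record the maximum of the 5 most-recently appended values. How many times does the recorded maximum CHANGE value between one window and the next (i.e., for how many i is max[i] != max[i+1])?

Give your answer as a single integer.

step 1: append 2 -> window=[2] (not full yet)
step 2: append 30 -> window=[2, 30] (not full yet)
step 3: append 55 -> window=[2, 30, 55] (not full yet)
step 4: append 25 -> window=[2, 30, 55, 25] (not full yet)
step 5: append 6 -> window=[2, 30, 55, 25, 6] -> max=55
step 6: append 37 -> window=[30, 55, 25, 6, 37] -> max=55
step 7: append 25 -> window=[55, 25, 6, 37, 25] -> max=55
step 8: append 31 -> window=[25, 6, 37, 25, 31] -> max=37
step 9: append 10 -> window=[6, 37, 25, 31, 10] -> max=37
step 10: append 7 -> window=[37, 25, 31, 10, 7] -> max=37
step 11: append 13 -> window=[25, 31, 10, 7, 13] -> max=31
step 12: append 49 -> window=[31, 10, 7, 13, 49] -> max=49
step 13: append 5 -> window=[10, 7, 13, 49, 5] -> max=49
step 14: append 12 -> window=[7, 13, 49, 5, 12] -> max=49
Recorded maximums: 55 55 55 37 37 37 31 49 49 49
Changes between consecutive maximums: 3

Answer: 3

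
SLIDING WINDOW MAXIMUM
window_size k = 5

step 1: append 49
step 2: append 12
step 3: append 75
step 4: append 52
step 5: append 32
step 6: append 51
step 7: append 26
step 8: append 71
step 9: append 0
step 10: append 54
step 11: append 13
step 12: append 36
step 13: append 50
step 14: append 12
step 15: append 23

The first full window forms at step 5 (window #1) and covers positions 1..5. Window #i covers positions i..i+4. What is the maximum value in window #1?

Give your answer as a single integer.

step 1: append 49 -> window=[49] (not full yet)
step 2: append 12 -> window=[49, 12] (not full yet)
step 3: append 75 -> window=[49, 12, 75] (not full yet)
step 4: append 52 -> window=[49, 12, 75, 52] (not full yet)
step 5: append 32 -> window=[49, 12, 75, 52, 32] -> max=75
Window #1 max = 75

Answer: 75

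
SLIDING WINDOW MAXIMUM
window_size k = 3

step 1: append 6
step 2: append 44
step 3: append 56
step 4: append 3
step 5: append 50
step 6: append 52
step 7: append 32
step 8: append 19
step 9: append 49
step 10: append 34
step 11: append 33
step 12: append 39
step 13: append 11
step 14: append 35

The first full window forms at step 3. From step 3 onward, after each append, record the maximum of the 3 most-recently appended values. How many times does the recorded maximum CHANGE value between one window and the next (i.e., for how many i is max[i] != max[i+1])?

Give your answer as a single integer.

Answer: 3

Derivation:
step 1: append 6 -> window=[6] (not full yet)
step 2: append 44 -> window=[6, 44] (not full yet)
step 3: append 56 -> window=[6, 44, 56] -> max=56
step 4: append 3 -> window=[44, 56, 3] -> max=56
step 5: append 50 -> window=[56, 3, 50] -> max=56
step 6: append 52 -> window=[3, 50, 52] -> max=52
step 7: append 32 -> window=[50, 52, 32] -> max=52
step 8: append 19 -> window=[52, 32, 19] -> max=52
step 9: append 49 -> window=[32, 19, 49] -> max=49
step 10: append 34 -> window=[19, 49, 34] -> max=49
step 11: append 33 -> window=[49, 34, 33] -> max=49
step 12: append 39 -> window=[34, 33, 39] -> max=39
step 13: append 11 -> window=[33, 39, 11] -> max=39
step 14: append 35 -> window=[39, 11, 35] -> max=39
Recorded maximums: 56 56 56 52 52 52 49 49 49 39 39 39
Changes between consecutive maximums: 3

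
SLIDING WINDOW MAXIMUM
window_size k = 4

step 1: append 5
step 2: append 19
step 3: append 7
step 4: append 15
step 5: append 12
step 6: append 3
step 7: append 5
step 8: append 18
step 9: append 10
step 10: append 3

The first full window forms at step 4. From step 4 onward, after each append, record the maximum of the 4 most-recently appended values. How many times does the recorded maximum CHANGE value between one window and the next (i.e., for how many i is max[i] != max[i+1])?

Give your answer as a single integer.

Answer: 2

Derivation:
step 1: append 5 -> window=[5] (not full yet)
step 2: append 19 -> window=[5, 19] (not full yet)
step 3: append 7 -> window=[5, 19, 7] (not full yet)
step 4: append 15 -> window=[5, 19, 7, 15] -> max=19
step 5: append 12 -> window=[19, 7, 15, 12] -> max=19
step 6: append 3 -> window=[7, 15, 12, 3] -> max=15
step 7: append 5 -> window=[15, 12, 3, 5] -> max=15
step 8: append 18 -> window=[12, 3, 5, 18] -> max=18
step 9: append 10 -> window=[3, 5, 18, 10] -> max=18
step 10: append 3 -> window=[5, 18, 10, 3] -> max=18
Recorded maximums: 19 19 15 15 18 18 18
Changes between consecutive maximums: 2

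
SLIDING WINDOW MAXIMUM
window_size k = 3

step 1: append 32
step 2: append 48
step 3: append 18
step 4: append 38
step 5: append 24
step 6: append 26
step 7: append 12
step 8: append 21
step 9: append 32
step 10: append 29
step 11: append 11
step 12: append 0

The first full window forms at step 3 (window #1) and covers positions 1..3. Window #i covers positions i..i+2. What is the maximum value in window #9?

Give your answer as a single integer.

step 1: append 32 -> window=[32] (not full yet)
step 2: append 48 -> window=[32, 48] (not full yet)
step 3: append 18 -> window=[32, 48, 18] -> max=48
step 4: append 38 -> window=[48, 18, 38] -> max=48
step 5: append 24 -> window=[18, 38, 24] -> max=38
step 6: append 26 -> window=[38, 24, 26] -> max=38
step 7: append 12 -> window=[24, 26, 12] -> max=26
step 8: append 21 -> window=[26, 12, 21] -> max=26
step 9: append 32 -> window=[12, 21, 32] -> max=32
step 10: append 29 -> window=[21, 32, 29] -> max=32
step 11: append 11 -> window=[32, 29, 11] -> max=32
Window #9 max = 32

Answer: 32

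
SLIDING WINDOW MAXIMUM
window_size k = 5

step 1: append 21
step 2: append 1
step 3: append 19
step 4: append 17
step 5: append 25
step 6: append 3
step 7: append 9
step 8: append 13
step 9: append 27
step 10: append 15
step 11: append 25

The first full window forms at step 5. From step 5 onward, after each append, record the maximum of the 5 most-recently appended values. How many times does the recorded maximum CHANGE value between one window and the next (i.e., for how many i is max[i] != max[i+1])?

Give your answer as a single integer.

Answer: 1

Derivation:
step 1: append 21 -> window=[21] (not full yet)
step 2: append 1 -> window=[21, 1] (not full yet)
step 3: append 19 -> window=[21, 1, 19] (not full yet)
step 4: append 17 -> window=[21, 1, 19, 17] (not full yet)
step 5: append 25 -> window=[21, 1, 19, 17, 25] -> max=25
step 6: append 3 -> window=[1, 19, 17, 25, 3] -> max=25
step 7: append 9 -> window=[19, 17, 25, 3, 9] -> max=25
step 8: append 13 -> window=[17, 25, 3, 9, 13] -> max=25
step 9: append 27 -> window=[25, 3, 9, 13, 27] -> max=27
step 10: append 15 -> window=[3, 9, 13, 27, 15] -> max=27
step 11: append 25 -> window=[9, 13, 27, 15, 25] -> max=27
Recorded maximums: 25 25 25 25 27 27 27
Changes between consecutive maximums: 1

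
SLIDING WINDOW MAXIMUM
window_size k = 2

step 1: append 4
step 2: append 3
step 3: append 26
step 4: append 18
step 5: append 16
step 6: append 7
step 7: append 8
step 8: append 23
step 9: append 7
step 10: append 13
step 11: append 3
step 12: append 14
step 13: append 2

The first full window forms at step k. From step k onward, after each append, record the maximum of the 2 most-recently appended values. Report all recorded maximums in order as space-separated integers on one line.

Answer: 4 26 26 18 16 8 23 23 13 13 14 14

Derivation:
step 1: append 4 -> window=[4] (not full yet)
step 2: append 3 -> window=[4, 3] -> max=4
step 3: append 26 -> window=[3, 26] -> max=26
step 4: append 18 -> window=[26, 18] -> max=26
step 5: append 16 -> window=[18, 16] -> max=18
step 6: append 7 -> window=[16, 7] -> max=16
step 7: append 8 -> window=[7, 8] -> max=8
step 8: append 23 -> window=[8, 23] -> max=23
step 9: append 7 -> window=[23, 7] -> max=23
step 10: append 13 -> window=[7, 13] -> max=13
step 11: append 3 -> window=[13, 3] -> max=13
step 12: append 14 -> window=[3, 14] -> max=14
step 13: append 2 -> window=[14, 2] -> max=14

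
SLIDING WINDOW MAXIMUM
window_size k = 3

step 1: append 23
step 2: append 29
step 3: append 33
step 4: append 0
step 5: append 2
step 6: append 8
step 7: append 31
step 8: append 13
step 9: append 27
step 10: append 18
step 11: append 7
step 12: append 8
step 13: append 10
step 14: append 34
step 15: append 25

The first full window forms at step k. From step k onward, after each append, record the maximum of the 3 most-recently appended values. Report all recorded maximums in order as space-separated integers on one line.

step 1: append 23 -> window=[23] (not full yet)
step 2: append 29 -> window=[23, 29] (not full yet)
step 3: append 33 -> window=[23, 29, 33] -> max=33
step 4: append 0 -> window=[29, 33, 0] -> max=33
step 5: append 2 -> window=[33, 0, 2] -> max=33
step 6: append 8 -> window=[0, 2, 8] -> max=8
step 7: append 31 -> window=[2, 8, 31] -> max=31
step 8: append 13 -> window=[8, 31, 13] -> max=31
step 9: append 27 -> window=[31, 13, 27] -> max=31
step 10: append 18 -> window=[13, 27, 18] -> max=27
step 11: append 7 -> window=[27, 18, 7] -> max=27
step 12: append 8 -> window=[18, 7, 8] -> max=18
step 13: append 10 -> window=[7, 8, 10] -> max=10
step 14: append 34 -> window=[8, 10, 34] -> max=34
step 15: append 25 -> window=[10, 34, 25] -> max=34

Answer: 33 33 33 8 31 31 31 27 27 18 10 34 34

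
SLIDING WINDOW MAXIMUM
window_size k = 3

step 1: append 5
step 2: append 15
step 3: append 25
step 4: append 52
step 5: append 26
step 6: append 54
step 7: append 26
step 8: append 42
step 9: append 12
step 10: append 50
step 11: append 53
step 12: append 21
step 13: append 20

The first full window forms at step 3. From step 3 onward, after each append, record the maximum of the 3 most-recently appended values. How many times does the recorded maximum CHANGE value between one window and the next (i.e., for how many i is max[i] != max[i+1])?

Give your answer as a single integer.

Answer: 5

Derivation:
step 1: append 5 -> window=[5] (not full yet)
step 2: append 15 -> window=[5, 15] (not full yet)
step 3: append 25 -> window=[5, 15, 25] -> max=25
step 4: append 52 -> window=[15, 25, 52] -> max=52
step 5: append 26 -> window=[25, 52, 26] -> max=52
step 6: append 54 -> window=[52, 26, 54] -> max=54
step 7: append 26 -> window=[26, 54, 26] -> max=54
step 8: append 42 -> window=[54, 26, 42] -> max=54
step 9: append 12 -> window=[26, 42, 12] -> max=42
step 10: append 50 -> window=[42, 12, 50] -> max=50
step 11: append 53 -> window=[12, 50, 53] -> max=53
step 12: append 21 -> window=[50, 53, 21] -> max=53
step 13: append 20 -> window=[53, 21, 20] -> max=53
Recorded maximums: 25 52 52 54 54 54 42 50 53 53 53
Changes between consecutive maximums: 5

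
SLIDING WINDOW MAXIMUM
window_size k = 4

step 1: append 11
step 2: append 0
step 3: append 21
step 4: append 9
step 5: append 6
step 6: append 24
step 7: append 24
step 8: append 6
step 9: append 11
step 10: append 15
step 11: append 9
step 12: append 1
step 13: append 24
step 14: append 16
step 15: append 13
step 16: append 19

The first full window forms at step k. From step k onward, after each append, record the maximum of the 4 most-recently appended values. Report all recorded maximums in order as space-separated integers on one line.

step 1: append 11 -> window=[11] (not full yet)
step 2: append 0 -> window=[11, 0] (not full yet)
step 3: append 21 -> window=[11, 0, 21] (not full yet)
step 4: append 9 -> window=[11, 0, 21, 9] -> max=21
step 5: append 6 -> window=[0, 21, 9, 6] -> max=21
step 6: append 24 -> window=[21, 9, 6, 24] -> max=24
step 7: append 24 -> window=[9, 6, 24, 24] -> max=24
step 8: append 6 -> window=[6, 24, 24, 6] -> max=24
step 9: append 11 -> window=[24, 24, 6, 11] -> max=24
step 10: append 15 -> window=[24, 6, 11, 15] -> max=24
step 11: append 9 -> window=[6, 11, 15, 9] -> max=15
step 12: append 1 -> window=[11, 15, 9, 1] -> max=15
step 13: append 24 -> window=[15, 9, 1, 24] -> max=24
step 14: append 16 -> window=[9, 1, 24, 16] -> max=24
step 15: append 13 -> window=[1, 24, 16, 13] -> max=24
step 16: append 19 -> window=[24, 16, 13, 19] -> max=24

Answer: 21 21 24 24 24 24 24 15 15 24 24 24 24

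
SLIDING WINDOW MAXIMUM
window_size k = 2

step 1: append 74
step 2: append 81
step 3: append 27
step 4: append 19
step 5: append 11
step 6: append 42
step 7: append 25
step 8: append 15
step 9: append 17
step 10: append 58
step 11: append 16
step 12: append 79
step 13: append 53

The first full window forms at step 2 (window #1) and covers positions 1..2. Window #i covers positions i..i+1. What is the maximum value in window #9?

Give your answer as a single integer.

Answer: 58

Derivation:
step 1: append 74 -> window=[74] (not full yet)
step 2: append 81 -> window=[74, 81] -> max=81
step 3: append 27 -> window=[81, 27] -> max=81
step 4: append 19 -> window=[27, 19] -> max=27
step 5: append 11 -> window=[19, 11] -> max=19
step 6: append 42 -> window=[11, 42] -> max=42
step 7: append 25 -> window=[42, 25] -> max=42
step 8: append 15 -> window=[25, 15] -> max=25
step 9: append 17 -> window=[15, 17] -> max=17
step 10: append 58 -> window=[17, 58] -> max=58
Window #9 max = 58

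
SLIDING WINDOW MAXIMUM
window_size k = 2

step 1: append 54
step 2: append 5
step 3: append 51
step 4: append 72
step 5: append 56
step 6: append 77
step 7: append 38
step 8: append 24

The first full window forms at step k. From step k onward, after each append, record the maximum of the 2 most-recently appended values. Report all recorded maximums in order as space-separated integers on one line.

step 1: append 54 -> window=[54] (not full yet)
step 2: append 5 -> window=[54, 5] -> max=54
step 3: append 51 -> window=[5, 51] -> max=51
step 4: append 72 -> window=[51, 72] -> max=72
step 5: append 56 -> window=[72, 56] -> max=72
step 6: append 77 -> window=[56, 77] -> max=77
step 7: append 38 -> window=[77, 38] -> max=77
step 8: append 24 -> window=[38, 24] -> max=38

Answer: 54 51 72 72 77 77 38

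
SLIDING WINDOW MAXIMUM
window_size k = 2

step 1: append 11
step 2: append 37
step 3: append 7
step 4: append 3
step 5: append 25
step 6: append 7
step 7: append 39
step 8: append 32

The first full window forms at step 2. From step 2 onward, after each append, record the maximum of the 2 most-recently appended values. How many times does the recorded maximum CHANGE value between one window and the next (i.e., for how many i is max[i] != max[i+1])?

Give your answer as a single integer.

step 1: append 11 -> window=[11] (not full yet)
step 2: append 37 -> window=[11, 37] -> max=37
step 3: append 7 -> window=[37, 7] -> max=37
step 4: append 3 -> window=[7, 3] -> max=7
step 5: append 25 -> window=[3, 25] -> max=25
step 6: append 7 -> window=[25, 7] -> max=25
step 7: append 39 -> window=[7, 39] -> max=39
step 8: append 32 -> window=[39, 32] -> max=39
Recorded maximums: 37 37 7 25 25 39 39
Changes between consecutive maximums: 3

Answer: 3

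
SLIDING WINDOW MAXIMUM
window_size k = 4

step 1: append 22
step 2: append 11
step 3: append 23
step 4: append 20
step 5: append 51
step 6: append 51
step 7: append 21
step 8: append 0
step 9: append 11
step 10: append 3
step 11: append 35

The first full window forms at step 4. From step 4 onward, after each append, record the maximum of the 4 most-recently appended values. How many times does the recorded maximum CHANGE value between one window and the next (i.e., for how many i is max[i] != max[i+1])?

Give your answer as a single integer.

Answer: 3

Derivation:
step 1: append 22 -> window=[22] (not full yet)
step 2: append 11 -> window=[22, 11] (not full yet)
step 3: append 23 -> window=[22, 11, 23] (not full yet)
step 4: append 20 -> window=[22, 11, 23, 20] -> max=23
step 5: append 51 -> window=[11, 23, 20, 51] -> max=51
step 6: append 51 -> window=[23, 20, 51, 51] -> max=51
step 7: append 21 -> window=[20, 51, 51, 21] -> max=51
step 8: append 0 -> window=[51, 51, 21, 0] -> max=51
step 9: append 11 -> window=[51, 21, 0, 11] -> max=51
step 10: append 3 -> window=[21, 0, 11, 3] -> max=21
step 11: append 35 -> window=[0, 11, 3, 35] -> max=35
Recorded maximums: 23 51 51 51 51 51 21 35
Changes between consecutive maximums: 3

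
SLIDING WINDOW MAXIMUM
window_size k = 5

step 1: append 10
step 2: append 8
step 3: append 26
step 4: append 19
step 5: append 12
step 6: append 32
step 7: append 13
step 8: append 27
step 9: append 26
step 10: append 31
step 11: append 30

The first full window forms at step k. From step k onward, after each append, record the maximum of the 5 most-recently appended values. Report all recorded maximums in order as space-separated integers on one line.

step 1: append 10 -> window=[10] (not full yet)
step 2: append 8 -> window=[10, 8] (not full yet)
step 3: append 26 -> window=[10, 8, 26] (not full yet)
step 4: append 19 -> window=[10, 8, 26, 19] (not full yet)
step 5: append 12 -> window=[10, 8, 26, 19, 12] -> max=26
step 6: append 32 -> window=[8, 26, 19, 12, 32] -> max=32
step 7: append 13 -> window=[26, 19, 12, 32, 13] -> max=32
step 8: append 27 -> window=[19, 12, 32, 13, 27] -> max=32
step 9: append 26 -> window=[12, 32, 13, 27, 26] -> max=32
step 10: append 31 -> window=[32, 13, 27, 26, 31] -> max=32
step 11: append 30 -> window=[13, 27, 26, 31, 30] -> max=31

Answer: 26 32 32 32 32 32 31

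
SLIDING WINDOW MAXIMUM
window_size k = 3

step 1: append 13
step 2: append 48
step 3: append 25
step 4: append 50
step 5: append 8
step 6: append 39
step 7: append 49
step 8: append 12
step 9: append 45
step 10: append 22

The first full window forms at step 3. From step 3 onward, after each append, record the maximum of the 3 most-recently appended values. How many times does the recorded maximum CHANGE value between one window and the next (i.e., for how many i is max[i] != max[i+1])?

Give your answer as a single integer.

step 1: append 13 -> window=[13] (not full yet)
step 2: append 48 -> window=[13, 48] (not full yet)
step 3: append 25 -> window=[13, 48, 25] -> max=48
step 4: append 50 -> window=[48, 25, 50] -> max=50
step 5: append 8 -> window=[25, 50, 8] -> max=50
step 6: append 39 -> window=[50, 8, 39] -> max=50
step 7: append 49 -> window=[8, 39, 49] -> max=49
step 8: append 12 -> window=[39, 49, 12] -> max=49
step 9: append 45 -> window=[49, 12, 45] -> max=49
step 10: append 22 -> window=[12, 45, 22] -> max=45
Recorded maximums: 48 50 50 50 49 49 49 45
Changes between consecutive maximums: 3

Answer: 3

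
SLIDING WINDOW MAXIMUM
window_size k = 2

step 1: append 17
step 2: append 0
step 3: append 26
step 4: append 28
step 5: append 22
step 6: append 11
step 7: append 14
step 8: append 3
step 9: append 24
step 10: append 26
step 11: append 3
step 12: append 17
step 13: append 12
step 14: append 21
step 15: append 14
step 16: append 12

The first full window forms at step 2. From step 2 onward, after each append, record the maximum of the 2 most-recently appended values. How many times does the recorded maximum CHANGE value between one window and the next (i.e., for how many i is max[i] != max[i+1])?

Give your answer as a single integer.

step 1: append 17 -> window=[17] (not full yet)
step 2: append 0 -> window=[17, 0] -> max=17
step 3: append 26 -> window=[0, 26] -> max=26
step 4: append 28 -> window=[26, 28] -> max=28
step 5: append 22 -> window=[28, 22] -> max=28
step 6: append 11 -> window=[22, 11] -> max=22
step 7: append 14 -> window=[11, 14] -> max=14
step 8: append 3 -> window=[14, 3] -> max=14
step 9: append 24 -> window=[3, 24] -> max=24
step 10: append 26 -> window=[24, 26] -> max=26
step 11: append 3 -> window=[26, 3] -> max=26
step 12: append 17 -> window=[3, 17] -> max=17
step 13: append 12 -> window=[17, 12] -> max=17
step 14: append 21 -> window=[12, 21] -> max=21
step 15: append 14 -> window=[21, 14] -> max=21
step 16: append 12 -> window=[14, 12] -> max=14
Recorded maximums: 17 26 28 28 22 14 14 24 26 26 17 17 21 21 14
Changes between consecutive maximums: 9

Answer: 9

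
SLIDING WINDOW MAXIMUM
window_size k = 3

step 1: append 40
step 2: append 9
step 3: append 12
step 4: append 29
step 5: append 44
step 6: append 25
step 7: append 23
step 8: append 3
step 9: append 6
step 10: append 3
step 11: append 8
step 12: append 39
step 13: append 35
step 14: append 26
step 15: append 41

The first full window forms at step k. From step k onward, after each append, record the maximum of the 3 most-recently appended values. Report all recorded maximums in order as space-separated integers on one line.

Answer: 40 29 44 44 44 25 23 6 8 39 39 39 41

Derivation:
step 1: append 40 -> window=[40] (not full yet)
step 2: append 9 -> window=[40, 9] (not full yet)
step 3: append 12 -> window=[40, 9, 12] -> max=40
step 4: append 29 -> window=[9, 12, 29] -> max=29
step 5: append 44 -> window=[12, 29, 44] -> max=44
step 6: append 25 -> window=[29, 44, 25] -> max=44
step 7: append 23 -> window=[44, 25, 23] -> max=44
step 8: append 3 -> window=[25, 23, 3] -> max=25
step 9: append 6 -> window=[23, 3, 6] -> max=23
step 10: append 3 -> window=[3, 6, 3] -> max=6
step 11: append 8 -> window=[6, 3, 8] -> max=8
step 12: append 39 -> window=[3, 8, 39] -> max=39
step 13: append 35 -> window=[8, 39, 35] -> max=39
step 14: append 26 -> window=[39, 35, 26] -> max=39
step 15: append 41 -> window=[35, 26, 41] -> max=41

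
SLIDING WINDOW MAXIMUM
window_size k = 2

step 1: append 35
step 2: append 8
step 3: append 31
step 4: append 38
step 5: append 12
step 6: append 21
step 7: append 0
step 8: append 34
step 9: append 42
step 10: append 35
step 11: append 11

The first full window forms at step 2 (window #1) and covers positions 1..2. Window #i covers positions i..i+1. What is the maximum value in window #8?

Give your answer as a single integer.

Answer: 42

Derivation:
step 1: append 35 -> window=[35] (not full yet)
step 2: append 8 -> window=[35, 8] -> max=35
step 3: append 31 -> window=[8, 31] -> max=31
step 4: append 38 -> window=[31, 38] -> max=38
step 5: append 12 -> window=[38, 12] -> max=38
step 6: append 21 -> window=[12, 21] -> max=21
step 7: append 0 -> window=[21, 0] -> max=21
step 8: append 34 -> window=[0, 34] -> max=34
step 9: append 42 -> window=[34, 42] -> max=42
Window #8 max = 42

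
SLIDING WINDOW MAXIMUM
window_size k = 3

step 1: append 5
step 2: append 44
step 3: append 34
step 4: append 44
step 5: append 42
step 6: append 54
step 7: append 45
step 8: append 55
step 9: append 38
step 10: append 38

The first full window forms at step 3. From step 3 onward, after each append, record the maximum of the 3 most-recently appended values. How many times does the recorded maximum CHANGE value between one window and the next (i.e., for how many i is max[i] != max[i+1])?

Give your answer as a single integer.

step 1: append 5 -> window=[5] (not full yet)
step 2: append 44 -> window=[5, 44] (not full yet)
step 3: append 34 -> window=[5, 44, 34] -> max=44
step 4: append 44 -> window=[44, 34, 44] -> max=44
step 5: append 42 -> window=[34, 44, 42] -> max=44
step 6: append 54 -> window=[44, 42, 54] -> max=54
step 7: append 45 -> window=[42, 54, 45] -> max=54
step 8: append 55 -> window=[54, 45, 55] -> max=55
step 9: append 38 -> window=[45, 55, 38] -> max=55
step 10: append 38 -> window=[55, 38, 38] -> max=55
Recorded maximums: 44 44 44 54 54 55 55 55
Changes between consecutive maximums: 2

Answer: 2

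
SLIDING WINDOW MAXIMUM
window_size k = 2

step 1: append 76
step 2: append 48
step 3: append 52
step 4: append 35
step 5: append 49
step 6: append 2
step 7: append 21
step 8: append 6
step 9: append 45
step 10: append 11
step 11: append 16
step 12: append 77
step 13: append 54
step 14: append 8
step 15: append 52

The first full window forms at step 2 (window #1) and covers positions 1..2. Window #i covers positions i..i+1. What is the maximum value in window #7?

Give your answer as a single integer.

step 1: append 76 -> window=[76] (not full yet)
step 2: append 48 -> window=[76, 48] -> max=76
step 3: append 52 -> window=[48, 52] -> max=52
step 4: append 35 -> window=[52, 35] -> max=52
step 5: append 49 -> window=[35, 49] -> max=49
step 6: append 2 -> window=[49, 2] -> max=49
step 7: append 21 -> window=[2, 21] -> max=21
step 8: append 6 -> window=[21, 6] -> max=21
Window #7 max = 21

Answer: 21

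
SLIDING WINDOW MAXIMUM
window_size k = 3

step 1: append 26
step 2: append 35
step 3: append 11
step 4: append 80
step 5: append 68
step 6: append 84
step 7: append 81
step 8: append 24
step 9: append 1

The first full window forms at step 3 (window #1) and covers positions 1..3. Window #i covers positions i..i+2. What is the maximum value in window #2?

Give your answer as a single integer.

Answer: 80

Derivation:
step 1: append 26 -> window=[26] (not full yet)
step 2: append 35 -> window=[26, 35] (not full yet)
step 3: append 11 -> window=[26, 35, 11] -> max=35
step 4: append 80 -> window=[35, 11, 80] -> max=80
Window #2 max = 80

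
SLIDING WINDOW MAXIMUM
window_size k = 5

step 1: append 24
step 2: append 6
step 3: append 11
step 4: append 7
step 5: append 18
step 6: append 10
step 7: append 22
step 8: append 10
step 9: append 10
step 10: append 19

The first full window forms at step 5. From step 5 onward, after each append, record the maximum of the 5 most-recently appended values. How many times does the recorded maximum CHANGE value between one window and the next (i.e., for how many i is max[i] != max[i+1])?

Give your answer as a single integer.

Answer: 2

Derivation:
step 1: append 24 -> window=[24] (not full yet)
step 2: append 6 -> window=[24, 6] (not full yet)
step 3: append 11 -> window=[24, 6, 11] (not full yet)
step 4: append 7 -> window=[24, 6, 11, 7] (not full yet)
step 5: append 18 -> window=[24, 6, 11, 7, 18] -> max=24
step 6: append 10 -> window=[6, 11, 7, 18, 10] -> max=18
step 7: append 22 -> window=[11, 7, 18, 10, 22] -> max=22
step 8: append 10 -> window=[7, 18, 10, 22, 10] -> max=22
step 9: append 10 -> window=[18, 10, 22, 10, 10] -> max=22
step 10: append 19 -> window=[10, 22, 10, 10, 19] -> max=22
Recorded maximums: 24 18 22 22 22 22
Changes between consecutive maximums: 2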